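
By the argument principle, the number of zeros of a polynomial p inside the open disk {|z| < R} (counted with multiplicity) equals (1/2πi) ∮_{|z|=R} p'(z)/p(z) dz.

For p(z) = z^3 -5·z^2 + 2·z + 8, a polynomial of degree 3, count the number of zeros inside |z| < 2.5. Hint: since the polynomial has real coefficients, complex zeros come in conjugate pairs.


The zeros of p are: -1, 2, 4.
Their magnitudes are: 1, 2, 4.
Zeros with |z| < R = 2.5: -1, 2.
Count = 2.
By the argument principle, (1/2πi) ∮_{|z|=R} p'(z)/p(z) dz equals exactly this count.

Number of zeros inside |z| < 2.5: 2.


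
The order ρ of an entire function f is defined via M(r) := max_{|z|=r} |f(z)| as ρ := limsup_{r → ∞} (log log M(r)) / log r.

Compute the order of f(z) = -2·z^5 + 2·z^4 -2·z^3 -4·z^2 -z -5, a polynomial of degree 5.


|f(z)| ≤ Σ|c_k|·r^k = O(r^5) as r → ∞. Polynomial growth is O(e^{r^ε}) for every ε > 0 (since r^5/e^{r^ε} → 0), so ρ ≤ ε for all ε > 0, i.e. ρ = 0. Every nonconstant polynomial has order 0.
Therefore ρ = 0.

Order ρ = 0.


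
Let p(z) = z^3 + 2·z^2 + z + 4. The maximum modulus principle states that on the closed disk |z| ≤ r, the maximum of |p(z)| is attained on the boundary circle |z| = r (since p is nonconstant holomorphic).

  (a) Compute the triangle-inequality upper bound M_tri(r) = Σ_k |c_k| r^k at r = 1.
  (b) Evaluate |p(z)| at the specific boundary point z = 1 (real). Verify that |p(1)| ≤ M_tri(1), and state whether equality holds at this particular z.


Coefficients: c_0 = 4, c_1 = 1, c_2 = 2, c_3 = 1. Radius r = 1.
Part (a). Triangle bound: M_tri(r) = Σ_k |c_k| r^k
  = |4|·1^0 + |1|·1^1 + |2|·1^2 + |1|·1^3
  = 4 + 1 + 2 + 1 = 8.
This bounds M(r) := max_{|z|=r} |p(z)| from above; equality holds iff all terms c_k z^k can be made to align in phase at a single z on |z|=r.
Part (b). At z = 1 (real, on the circle |z| = r):
  p(1) = (4)·1^0 + (1)·1^1 + (2)·1^2 + (1)·1^3 = 8.
  |p(1)| = 8.
Since all nonzero coefficients share the same sign, |p(1)| = 8 = M_tri(1); the triangle bound is attained at z = 1, so in fact M(r) = 8.

M_tri(1) = 8; |p(1)| = 8; equality at z=1: yes.


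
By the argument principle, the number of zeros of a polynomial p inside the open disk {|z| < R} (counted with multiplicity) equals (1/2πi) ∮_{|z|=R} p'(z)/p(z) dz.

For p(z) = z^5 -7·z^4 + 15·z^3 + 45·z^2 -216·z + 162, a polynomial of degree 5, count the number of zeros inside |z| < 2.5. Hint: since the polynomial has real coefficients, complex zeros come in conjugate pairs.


The zeros of p are: 3, 1, -3, (3 + 3i), (3 - 3i).
Their magnitudes are: 3, 1, 3, 4.243, 4.243.
Zeros with |z| < R = 2.5: 1.
Count = 1.
By the argument principle, (1/2πi) ∮_{|z|=R} p'(z)/p(z) dz equals exactly this count.

Number of zeros inside |z| < 2.5: 1.


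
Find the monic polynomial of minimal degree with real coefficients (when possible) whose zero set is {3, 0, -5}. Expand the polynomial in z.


The polynomial is p(z) = ∏_{α ∈ S} (z − α), where S = {3, 0, -5}.
Expanding the product yields: p(z) = z^3 + 2·z^2 -15·z.
The resulting polynomial has degree 3 and real coefficients as required.

p(z) = z^3 + 2·z^2 -15·z.


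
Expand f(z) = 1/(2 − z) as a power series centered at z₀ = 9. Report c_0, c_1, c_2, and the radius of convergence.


Let w = z − z₀, so z = z₀ + w.
Then 2 − z = 2 − (z₀ + w) = (2 − z₀) − w = -7 − w.
f(z) = 1/(-7 − w) = (1/(-7)) · 1/(1 − w/(-7)) = Σ_{n≥0} w^n / (-7)^(n+1).
So c_n = 1/(-7)^(n+1):
  c_0 = 1/(-7)^1 = -1/7.
  c_1 = 1/(-7)^2 = 1/49.
  c_2 = 1/(-7)^3 = -1/343.
The series is valid for |w/d| < 1, i.e. |z − z₀| < |d|.
Radius of convergence: R = |2 − z₀| = |-7| = 7 (distance from z₀ to the singularity z = 2).

c_0 = -1/7, c_1 = 1/49, c_2 = -1/343; R = 7.


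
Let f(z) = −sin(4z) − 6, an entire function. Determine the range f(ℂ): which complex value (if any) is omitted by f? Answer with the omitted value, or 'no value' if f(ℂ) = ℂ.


Little Picard bounds the complement of f(ℂ) to at most one point.
sin is entire and surjective onto ℂ: for every w ∈ ℂ, sin(ζ) = w has a solution ζ ∈ ℂ (e.g., via the complex inverse arcsin). With ζ = 4z this gives z = ζ/(4). Then -1·sin(4z) takes every value in -1·ℂ = ℂ, and adding -6 is a bijection of ℂ. So f is surjective and omits no value. (Note: only on the real line is sin bounded by [−1, 1].)

Omitted value: no value.


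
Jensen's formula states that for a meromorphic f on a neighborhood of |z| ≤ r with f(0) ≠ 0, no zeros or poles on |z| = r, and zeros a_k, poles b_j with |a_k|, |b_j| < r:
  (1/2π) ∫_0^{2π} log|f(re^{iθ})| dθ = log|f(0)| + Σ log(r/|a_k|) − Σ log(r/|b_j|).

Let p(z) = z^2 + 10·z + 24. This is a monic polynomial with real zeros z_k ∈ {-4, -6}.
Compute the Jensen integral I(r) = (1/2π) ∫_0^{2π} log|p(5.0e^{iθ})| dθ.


Zeros: -6, -4; r = 5.0.
Inside |z| < r: -4. Outside (|z| ≥ r): -6.
p(0) = 24, so log|p(0)| = log(24) = 3.1781.
Apply Jensen: I(r) = log|p(0)| + Σ_k log(r/|z_k|), summed over zeros inside |z| < r.
  log(r/|z_k|) for z_k = -4: log(5.0/4) = 0.2231
  Outside zeros (-6) contribute nothing to the Jensen sum.
Sum over inside zeros: 0.2231.
I(r) = log|p(0)| + (inside sum) = 3.1781 + 0.2231 = 3.4012.
Note: since some zeros are outside |z| ≤ r, the simplified n·log(r) form does NOT apply — only the inside zeros contribute.

I(r) ≈ 3.4012.


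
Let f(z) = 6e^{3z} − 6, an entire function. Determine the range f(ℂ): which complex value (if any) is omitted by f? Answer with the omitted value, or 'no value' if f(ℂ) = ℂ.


Little Picard bounds the complement of f(ℂ) to at most one point.
e^{3z} is never zero on ℂ, so 6·e^{3z} takes every value in ℂ ∖ {0}. Adding -6 shifts the range to ℂ ∖ {-6}. Thus f omits exactly the value -6.

Omitted value: -6.


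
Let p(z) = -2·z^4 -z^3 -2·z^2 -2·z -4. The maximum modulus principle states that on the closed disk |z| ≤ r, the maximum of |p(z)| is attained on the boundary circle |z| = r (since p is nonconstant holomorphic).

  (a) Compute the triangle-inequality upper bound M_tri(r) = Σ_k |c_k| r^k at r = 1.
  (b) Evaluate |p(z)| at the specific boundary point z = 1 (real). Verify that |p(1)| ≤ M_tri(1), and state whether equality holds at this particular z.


Coefficients: c_0 = -4, c_1 = -2, c_2 = -2, c_3 = -1, c_4 = -2. Radius r = 1.
Part (a). Triangle bound: M_tri(r) = Σ_k |c_k| r^k
  = |-4|·1^0 + |-2|·1^1 + |-2|·1^2 + |-1|·1^3 + |-2|·1^4
  = 4 + 2 + 2 + 1 + 2 = 11.
This bounds M(r) := max_{|z|=r} |p(z)| from above; equality holds iff all terms c_k z^k can be made to align in phase at a single z on |z|=r.
Part (b). At z = 1 (real, on the circle |z| = r):
  p(1) = (-4)·1^0 + (-2)·1^1 + (-2)·1^2 + (-1)·1^3 + (-2)·1^4 = -11.
  |p(1)| = 11.
Since all nonzero coefficients share the same sign, |p(1)| = 11 = M_tri(1); the triangle bound is attained at z = 1, so in fact M(r) = 11.

M_tri(1) = 11; |p(1)| = 11; equality at z=1: yes.


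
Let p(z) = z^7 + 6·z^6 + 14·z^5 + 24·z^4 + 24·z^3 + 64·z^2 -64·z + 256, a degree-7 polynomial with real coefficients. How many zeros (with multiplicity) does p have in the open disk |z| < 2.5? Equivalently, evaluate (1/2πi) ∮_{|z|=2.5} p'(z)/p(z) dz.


The zeros of p are: -4, (1 + 1i), (1 - 1i), (0 + 2i), (0 - 2i), (-2 + 2i), (-2 - 2i).
Their magnitudes are: 4, 1.414, 1.414, 2, 2, 2.828, 2.828.
Zeros with |z| < R = 2.5: (1 + 1i), (1 - 1i), (0 + 2i), (0 - 2i).
Count = 4.
By the argument principle, (1/2πi) ∮_{|z|=R} p'(z)/p(z) dz equals exactly this count.

Number of zeros inside |z| < 2.5: 4.


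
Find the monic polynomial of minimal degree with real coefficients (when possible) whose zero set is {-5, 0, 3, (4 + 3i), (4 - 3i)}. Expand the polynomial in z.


The polynomial is p(z) = ∏_{α ∈ S} (z − α), where S = {-5, 0, 3, (4 + 3i), (4 - 3i)}.
Expanding the product yields: p(z) = z^5 -6·z^4 -6·z^3 + 170·z^2 -375·z.
Note conjugate pairs combine to real quadratics: (z − (4+3i))(z − (4−3i)) = z² − 8z + 25.
The resulting polynomial has degree 5 and real coefficients as required.

p(z) = z^5 -6·z^4 -6·z^3 + 170·z^2 -375·z.


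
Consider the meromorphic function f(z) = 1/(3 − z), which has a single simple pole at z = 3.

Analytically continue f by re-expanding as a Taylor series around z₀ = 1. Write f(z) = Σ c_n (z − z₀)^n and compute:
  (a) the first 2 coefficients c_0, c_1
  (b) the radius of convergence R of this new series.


Let w = z − z₀, so z = z₀ + w.
Then 3 − z = 3 − (z₀ + w) = (3 − z₀) − w = 2 − w.
f(z) = 1/(2 − w) = (1/(2)) · 1/(1 − w/(2)) = Σ_{n≥0} w^n / (2)^(n+1).
So c_n = 1/(2)^(n+1):
  c_0 = 1/(2)^1 = 1/2.
  c_1 = 1/(2)^2 = 1/4.
The series is valid for |w/d| < 1, i.e. |z − z₀| < |d|.
Radius of convergence: R = |3 − z₀| = |2| = 2 (distance from z₀ to the singularity z = 3).

c_0 = 1/2, c_1 = 1/4; R = 2.


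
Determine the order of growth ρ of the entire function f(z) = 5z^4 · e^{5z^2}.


M(r) = max_{|z|=r} |5|·|z|^4·|e^{5z^2}| = 5·r^4 · e^{5r^2} (the factors attain their maxima compatibly on |z|=r). Then log M(r) = log 5 + 4·log r + 5r^2, dominated by the last term, so log log M(r) ~ 2·log r. The polynomial factor 5z^4 contributes only a log r term and does not affect the order. ρ = 2.
Therefore ρ = 2.

Order ρ = 2.


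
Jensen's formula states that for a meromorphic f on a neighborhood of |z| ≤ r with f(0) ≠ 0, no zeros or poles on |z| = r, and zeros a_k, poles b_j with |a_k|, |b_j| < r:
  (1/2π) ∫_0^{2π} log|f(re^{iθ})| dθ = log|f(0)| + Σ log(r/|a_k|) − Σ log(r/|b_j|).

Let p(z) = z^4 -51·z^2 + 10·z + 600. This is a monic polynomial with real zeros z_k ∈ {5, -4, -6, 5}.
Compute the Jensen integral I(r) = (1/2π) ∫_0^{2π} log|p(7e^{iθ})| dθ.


Zeros: -6, -4, 5, 5; r = 7.
Inside |z| < r: -6, -4, 5, 5. Outside (|z| ≥ r): ∅.
p(0) = 600, so log|p(0)| = log(600) = 6.3969.
Apply Jensen: I(r) = log|p(0)| + Σ_k log(r/|z_k|), summed over zeros inside |z| < r.
  log(r/|z_k|) for z_k = 5: log(7/5) = 0.3365
  log(r/|z_k|) for z_k = -4: log(7/4) = 0.5596
  log(r/|z_k|) for z_k = -6: log(7/6) = 0.1542
  log(r/|z_k|) for z_k = 5: log(7/5) = 0.3365
Sum over inside zeros: 1.3867.
I(r) = log|p(0)| + (inside sum) = 6.3969 + 1.3867 = 7.7836.
Closed form (all zeros inside, monic): I(r) = n·log(r) = 4·log(7) = 7.7836. ✓

I(r) ≈ 7.7836.


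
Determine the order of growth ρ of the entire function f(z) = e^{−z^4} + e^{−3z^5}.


Each summand is entire of order 4 and 5 respectively (as in the single-exponential case). The order of a sum is at most the max of the orders, so ρ ≤ 5. For the lower bound: on |z|=r choose arg z so that -3z^5 is real positive; then |e^{-3z^5}| = e^{3r^5} while |e^{-1z^4}| ≤ e^{1r^4} = o(e^{3r^5}). So |f| ≥ e^{3r^5}(1 − o(1)) and ρ ≥ 5. Hence ρ = max(4, 5) = 5.
Therefore ρ = 5.

Order ρ = 5.


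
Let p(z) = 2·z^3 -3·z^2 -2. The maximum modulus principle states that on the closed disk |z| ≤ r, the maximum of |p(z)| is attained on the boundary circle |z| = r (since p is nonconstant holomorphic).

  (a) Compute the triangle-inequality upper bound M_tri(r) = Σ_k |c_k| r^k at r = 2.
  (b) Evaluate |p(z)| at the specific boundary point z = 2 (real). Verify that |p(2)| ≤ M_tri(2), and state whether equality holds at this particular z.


Coefficients: c_0 = -2, c_1 = 0, c_2 = -3, c_3 = 2. Radius r = 2.
Part (a). Triangle bound: M_tri(r) = Σ_k |c_k| r^k
  = |-2|·2^0 + |0|·2^1 + |-3|·2^2 + |2|·2^3
  = 2 + 0 + 12 + 16 = 30.
This bounds M(r) := max_{|z|=r} |p(z)| from above; equality holds iff all terms c_k z^k can be made to align in phase at a single z on |z|=r.
Part (b). At z = 2 (real, on the circle |z| = r):
  p(2) = (-2)·2^0 + (0)·2^1 + (-3)·2^2 + (2)·2^3 = 2.
  |p(2)| = 2.
Check: |p(2)| = 2 ≤ 30 = M_tri(2). ✓ Equality does not hold at z = 2 (the coefficients have mixed signs, so the terms do not all align in phase there).

M_tri(2) = 30; |p(2)| = 2; equality at z=2: no.


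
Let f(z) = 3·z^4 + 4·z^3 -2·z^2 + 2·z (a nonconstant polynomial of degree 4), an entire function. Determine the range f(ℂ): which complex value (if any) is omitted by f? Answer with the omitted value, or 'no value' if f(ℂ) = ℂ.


Little Picard bounds the complement of f(ℂ) to at most one point.
For every w ∈ ℂ, the equation p(z) − w = 0 is a nonconstant polynomial in z and hence has at least one root by the fundamental theorem of algebra. So p is surjective onto ℂ, omitting no value.

Omitted value: no value.


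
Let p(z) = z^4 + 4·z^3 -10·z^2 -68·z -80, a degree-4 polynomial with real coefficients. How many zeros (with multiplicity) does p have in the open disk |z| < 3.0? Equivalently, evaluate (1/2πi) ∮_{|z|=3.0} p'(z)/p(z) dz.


The zeros of p are: 4, (-3 + 1i), (-3 - 1i), -2.
Their magnitudes are: 4, 3.162, 3.162, 2.
Zeros with |z| < R = 3.0: -2.
Count = 1.
By the argument principle, (1/2πi) ∮_{|z|=R} p'(z)/p(z) dz equals exactly this count.

Number of zeros inside |z| < 3.0: 1.


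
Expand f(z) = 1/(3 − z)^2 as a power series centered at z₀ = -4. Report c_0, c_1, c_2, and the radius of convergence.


Let w = z − z₀, so z = z₀ + w.
Then 3 − z = 3 − (z₀ + w) = (3 − z₀) − w = 7 − w.
f(z) = 1/(7 − w)^2 = (1/(7)^2) · (1 − w/(7))^{−2}.
By the binomial series (1−u)^{−2} = Σ_{n≥0} C(n+1, 1) u^n for |u|<1, with u = w/(7):
  c_n = C(n+1, 1) / (7)^(n+2).
  c_0 = 1/(7)^2 = 1/49.
  c_1 = 2/(7)^3 = 2/343.
  c_2 = 3/(7)^4 = 3/2401.
The series is valid for |w/d| < 1, i.e. |z − z₀| < |d|.
Radius of convergence: R = |3 − z₀| = |7| = 7 (distance from z₀ to the singularity z = 3).

c_0 = 1/49, c_1 = 2/343, c_2 = 3/2401; R = 7.


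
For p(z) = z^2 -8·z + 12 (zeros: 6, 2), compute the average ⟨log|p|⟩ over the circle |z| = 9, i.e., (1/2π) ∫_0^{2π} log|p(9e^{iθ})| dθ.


Zeros: 2, 6; r = 9.
Inside |z| < r: 2, 6. Outside (|z| ≥ r): ∅.
p(0) = 12, so log|p(0)| = log(12) = 2.4849.
Apply Jensen: I(r) = log|p(0)| + Σ_k log(r/|z_k|), summed over zeros inside |z| < r.
  log(r/|z_k|) for z_k = 6: log(9/6) = 0.4055
  log(r/|z_k|) for z_k = 2: log(9/2) = 1.5041
Sum over inside zeros: 1.9095.
I(r) = log|p(0)| + (inside sum) = 2.4849 + 1.9095 = 4.3944.
Closed form (all zeros inside, monic): I(r) = n·log(r) = 2·log(9) = 4.3944. ✓

I(r) ≈ 4.3944.


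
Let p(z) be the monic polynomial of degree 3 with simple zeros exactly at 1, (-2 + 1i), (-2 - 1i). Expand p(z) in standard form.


The polynomial is p(z) = ∏_{α ∈ S} (z − α), where S = {1, (-2 + 1i), (-2 - 1i)}.
Expanding the product yields: p(z) = z^3 + 3·z^2 + z -5.
Note conjugate pairs combine to real quadratics: (z − (-2+1i))(z − (-2−1i)) = z² + 4z + 5.
The resulting polynomial has degree 3 and real coefficients as required.

p(z) = z^3 + 3·z^2 + z -5.


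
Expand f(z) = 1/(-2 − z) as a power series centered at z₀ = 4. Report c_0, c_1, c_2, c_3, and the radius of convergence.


Let w = z − z₀, so z = z₀ + w.
Then -2 − z = -2 − (z₀ + w) = (-2 − z₀) − w = -6 − w.
f(z) = 1/(-6 − w) = (1/(-6)) · 1/(1 − w/(-6)) = Σ_{n≥0} w^n / (-6)^(n+1).
So c_n = 1/(-6)^(n+1):
  c_0 = 1/(-6)^1 = -1/6.
  c_1 = 1/(-6)^2 = 1/36.
  c_2 = 1/(-6)^3 = -1/216.
  c_3 = 1/(-6)^4 = 1/1296.
The series is valid for |w/d| < 1, i.e. |z − z₀| < |d|.
Radius of convergence: R = |-2 − z₀| = |-6| = 6 (distance from z₀ to the singularity z = -2).

c_0 = -1/6, c_1 = 1/36, c_2 = -1/216, c_3 = 1/1296; R = 6.


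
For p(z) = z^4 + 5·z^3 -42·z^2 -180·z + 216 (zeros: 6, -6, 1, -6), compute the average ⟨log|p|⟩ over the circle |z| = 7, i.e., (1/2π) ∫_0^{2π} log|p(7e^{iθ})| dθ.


Zeros: -6, -6, 1, 6; r = 7.
Inside |z| < r: -6, -6, 1, 6. Outside (|z| ≥ r): ∅.
p(0) = 216, so log|p(0)| = log(216) = 5.3753.
Apply Jensen: I(r) = log|p(0)| + Σ_k log(r/|z_k|), summed over zeros inside |z| < r.
  log(r/|z_k|) for z_k = 6: log(7/6) = 0.1542
  log(r/|z_k|) for z_k = -6: log(7/6) = 0.1542
  log(r/|z_k|) for z_k = 1: log(7/1) = 1.9459
  log(r/|z_k|) for z_k = -6: log(7/6) = 0.1542
Sum over inside zeros: 2.4084.
I(r) = log|p(0)| + (inside sum) = 5.3753 + 2.4084 = 7.7836.
Closed form (all zeros inside, monic): I(r) = n·log(r) = 4·log(7) = 7.7836. ✓

I(r) ≈ 7.7836.


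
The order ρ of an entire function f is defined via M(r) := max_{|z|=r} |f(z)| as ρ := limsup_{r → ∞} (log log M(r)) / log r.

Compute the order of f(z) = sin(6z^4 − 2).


Write sin(w) = (e^{iw} ± e^{−iw})/(2 or 2i), so |sin(w)| ≤ e^{|w|}. With w = 6z^4 − 2, |w| ≤ 6r^4 + 2 on |z|=r, giving M(r) ≤ e^{6r^4 + 2} and ρ ≤ 4. For the lower bound, choose z on |z|=r with 6z^4 purely imaginary of modulus 6r^4; then |sin(6z^4 − 2)| grows like e^{6r^4}/2, so ρ ≥ 4. Hence ρ = 4.
Therefore ρ = 4.

Order ρ = 4.


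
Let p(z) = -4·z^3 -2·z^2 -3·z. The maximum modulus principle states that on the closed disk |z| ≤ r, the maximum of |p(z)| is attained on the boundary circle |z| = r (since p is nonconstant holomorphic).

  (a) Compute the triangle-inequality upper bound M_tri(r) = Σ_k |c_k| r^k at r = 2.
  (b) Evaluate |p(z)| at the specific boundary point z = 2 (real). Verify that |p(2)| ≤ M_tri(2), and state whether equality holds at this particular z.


Coefficients: c_0 = 0, c_1 = -3, c_2 = -2, c_3 = -4. Radius r = 2.
Part (a). Triangle bound: M_tri(r) = Σ_k |c_k| r^k
  = |0|·2^0 + |-3|·2^1 + |-2|·2^2 + |-4|·2^3
  = 0 + 6 + 8 + 32 = 46.
This bounds M(r) := max_{|z|=r} |p(z)| from above; equality holds iff all terms c_k z^k can be made to align in phase at a single z on |z|=r.
Part (b). At z = 2 (real, on the circle |z| = r):
  p(2) = (0)·2^0 + (-3)·2^1 + (-2)·2^2 + (-4)·2^3 = -46.
  |p(2)| = 46.
Since all nonzero coefficients share the same sign, |p(2)| = 46 = M_tri(2); the triangle bound is attained at z = 2, so in fact M(r) = 46.

M_tri(2) = 46; |p(2)| = 46; equality at z=2: yes.


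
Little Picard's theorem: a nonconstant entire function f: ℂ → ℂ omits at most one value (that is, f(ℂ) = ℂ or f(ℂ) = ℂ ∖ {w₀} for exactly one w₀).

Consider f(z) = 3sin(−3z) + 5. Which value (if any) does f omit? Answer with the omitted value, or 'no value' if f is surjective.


Little Picard bounds the complement of f(ℂ) to at most one point.
sin is entire and surjective onto ℂ: for every w ∈ ℂ, sin(ζ) = w has a solution ζ ∈ ℂ (e.g., via the complex inverse arcsin). With ζ = −3z this gives z = ζ/(-3). Then 3·sin(−3z) takes every value in 3·ℂ = ℂ, and adding 5 is a bijection of ℂ. So f is surjective and omits no value. (Note: only on the real line is sin bounded by [−1, 1].)

Omitted value: no value.


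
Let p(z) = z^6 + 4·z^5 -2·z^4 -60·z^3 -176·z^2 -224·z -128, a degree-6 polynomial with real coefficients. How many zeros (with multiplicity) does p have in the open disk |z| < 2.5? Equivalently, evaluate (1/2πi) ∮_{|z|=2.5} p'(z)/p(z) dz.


The zeros of p are: 4, (-2 + 2i), (-2 - 2i), -2, (-1 + 1i), (-1 - 1i).
Their magnitudes are: 4, 2.828, 2.828, 2, 1.414, 1.414.
Zeros with |z| < R = 2.5: -2, (-1 + 1i), (-1 - 1i).
Count = 3.
By the argument principle, (1/2πi) ∮_{|z|=R} p'(z)/p(z) dz equals exactly this count.

Number of zeros inside |z| < 2.5: 3.


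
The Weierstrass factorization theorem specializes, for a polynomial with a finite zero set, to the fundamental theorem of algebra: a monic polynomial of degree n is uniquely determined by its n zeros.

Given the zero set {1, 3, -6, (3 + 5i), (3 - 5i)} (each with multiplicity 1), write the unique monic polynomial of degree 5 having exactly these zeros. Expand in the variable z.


The polynomial is p(z) = ∏_{α ∈ S} (z − α), where S = {1, 3, -6, (3 + 5i), (3 - 5i)}.
Expanding the product yields: p(z) = z^5 -4·z^4 + z^3 + 212·z^2 -822·z + 612.
Note conjugate pairs combine to real quadratics: (z − (3+5i))(z − (3−5i)) = z² − 6z + 34.
The resulting polynomial has degree 5 and real coefficients as required.

p(z) = z^5 -4·z^4 + z^3 + 212·z^2 -822·z + 612.


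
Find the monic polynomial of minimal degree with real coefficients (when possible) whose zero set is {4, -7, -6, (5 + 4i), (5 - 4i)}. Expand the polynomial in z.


The polynomial is p(z) = ∏_{α ∈ S} (z − α), where S = {4, -7, -6, (5 + 4i), (5 - 4i)}.
Expanding the product yields: p(z) = z^5 -z^4 -59·z^3 + 301·z^2 + 1270·z -6888.
Note conjugate pairs combine to real quadratics: (z − (5+4i))(z − (5−4i)) = z² − 10z + 41.
The resulting polynomial has degree 5 and real coefficients as required.

p(z) = z^5 -z^4 -59·z^3 + 301·z^2 + 1270·z -6888.


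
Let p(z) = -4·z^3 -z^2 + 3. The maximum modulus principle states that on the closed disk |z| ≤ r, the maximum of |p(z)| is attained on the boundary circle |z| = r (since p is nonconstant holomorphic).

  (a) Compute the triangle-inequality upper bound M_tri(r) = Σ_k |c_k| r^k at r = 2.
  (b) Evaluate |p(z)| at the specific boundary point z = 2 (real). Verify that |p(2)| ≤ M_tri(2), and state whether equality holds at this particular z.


Coefficients: c_0 = 3, c_1 = 0, c_2 = -1, c_3 = -4. Radius r = 2.
Part (a). Triangle bound: M_tri(r) = Σ_k |c_k| r^k
  = |3|·2^0 + |0|·2^1 + |-1|·2^2 + |-4|·2^3
  = 3 + 0 + 4 + 32 = 39.
This bounds M(r) := max_{|z|=r} |p(z)| from above; equality holds iff all terms c_k z^k can be made to align in phase at a single z on |z|=r.
Part (b). At z = 2 (real, on the circle |z| = r):
  p(2) = (3)·2^0 + (0)·2^1 + (-1)·2^2 + (-4)·2^3 = -33.
  |p(2)| = 33.
Check: |p(2)| = 33 ≤ 39 = M_tri(2). ✓ Equality does not hold at z = 2 (the coefficients have mixed signs, so the terms do not all align in phase there).

M_tri(2) = 39; |p(2)| = 33; equality at z=2: no.


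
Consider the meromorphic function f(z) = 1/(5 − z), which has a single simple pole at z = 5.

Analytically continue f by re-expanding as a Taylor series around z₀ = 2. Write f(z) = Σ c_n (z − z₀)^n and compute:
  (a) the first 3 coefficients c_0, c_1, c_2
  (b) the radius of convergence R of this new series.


Let w = z − z₀, so z = z₀ + w.
Then 5 − z = 5 − (z₀ + w) = (5 − z₀) − w = 3 − w.
f(z) = 1/(3 − w) = (1/(3)) · 1/(1 − w/(3)) = Σ_{n≥0} w^n / (3)^(n+1).
So c_n = 1/(3)^(n+1):
  c_0 = 1/(3)^1 = 1/3.
  c_1 = 1/(3)^2 = 1/9.
  c_2 = 1/(3)^3 = 1/27.
The series is valid for |w/d| < 1, i.e. |z − z₀| < |d|.
Radius of convergence: R = |5 − z₀| = |3| = 3 (distance from z₀ to the singularity z = 5).

c_0 = 1/3, c_1 = 1/9, c_2 = 1/27; R = 3.


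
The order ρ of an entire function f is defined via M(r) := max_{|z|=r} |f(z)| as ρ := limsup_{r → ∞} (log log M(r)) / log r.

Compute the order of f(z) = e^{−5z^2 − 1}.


|e^{−5z^2 − 1}| = e^{Re(-5·z^2) + -1} ≤ e^{5|z|^2 + -1} = e^{5r^2 + -1} on |z| = r, so ρ ≤ 2. Choosing z on |z|=r so that -5·z^2 is real positive (always possible by picking arg z appropriately) gives |f(z)| = e^{5r^2 + -1}, matching the bound. The additive constant -1 does not affect log log M(r) ~ 2·log r. Hence ρ = 2.
Therefore ρ = 2.

Order ρ = 2.


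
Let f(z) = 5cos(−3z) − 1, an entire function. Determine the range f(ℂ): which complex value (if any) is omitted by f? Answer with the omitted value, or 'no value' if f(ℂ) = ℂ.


Little Picard bounds the complement of f(ℂ) to at most one point.
cos is entire and surjective onto ℂ: for every w ∈ ℂ, cos(ζ) = w has a solution ζ ∈ ℂ (e.g., via the complex inverse arccos). With ζ = −3z this gives z = ζ/(-3). Then 5·cos(−3z) takes every value in 5·ℂ = ℂ, and adding -1 is a bijection of ℂ. So f is surjective and omits no value. (Note: only on the real line is cos bounded by [−1, 1].)

Omitted value: no value.


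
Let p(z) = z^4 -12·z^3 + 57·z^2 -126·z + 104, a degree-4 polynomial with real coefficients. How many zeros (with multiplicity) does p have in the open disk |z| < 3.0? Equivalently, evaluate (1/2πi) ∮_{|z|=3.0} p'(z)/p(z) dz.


The zeros of p are: 4, (3 + 2i), (3 - 2i), 2.
Their magnitudes are: 4, 3.606, 3.606, 2.
Zeros with |z| < R = 3.0: 2.
Count = 1.
By the argument principle, (1/2πi) ∮_{|z|=R} p'(z)/p(z) dz equals exactly this count.

Number of zeros inside |z| < 3.0: 1.


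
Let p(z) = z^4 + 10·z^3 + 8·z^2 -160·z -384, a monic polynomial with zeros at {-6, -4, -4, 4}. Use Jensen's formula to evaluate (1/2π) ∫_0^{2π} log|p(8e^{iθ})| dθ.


Zeros: -6, -4, -4, 4; r = 8.
Inside |z| < r: -6, -4, -4, 4. Outside (|z| ≥ r): ∅.
p(0) = -384, so log|p(0)| = log(384) = 5.9506.
Apply Jensen: I(r) = log|p(0)| + Σ_k log(r/|z_k|), summed over zeros inside |z| < r.
  log(r/|z_k|) for z_k = -6: log(8/6) = 0.2877
  log(r/|z_k|) for z_k = -4: log(8/4) = 0.6931
  log(r/|z_k|) for z_k = -4: log(8/4) = 0.6931
  log(r/|z_k|) for z_k = 4: log(8/4) = 0.6931
Sum over inside zeros: 2.3671.
I(r) = log|p(0)| + (inside sum) = 5.9506 + 2.3671 = 8.3178.
Closed form (all zeros inside, monic): I(r) = n·log(r) = 4·log(8) = 8.3178. ✓

I(r) ≈ 8.3178.


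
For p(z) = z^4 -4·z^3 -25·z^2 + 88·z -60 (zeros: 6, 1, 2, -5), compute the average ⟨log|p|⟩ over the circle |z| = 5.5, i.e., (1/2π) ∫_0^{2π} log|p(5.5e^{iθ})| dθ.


Zeros: -5, 1, 2, 6; r = 5.5.
Inside |z| < r: -5, 1, 2. Outside (|z| ≥ r): 6.
p(0) = -60, so log|p(0)| = log(60) = 4.0943.
Apply Jensen: I(r) = log|p(0)| + Σ_k log(r/|z_k|), summed over zeros inside |z| < r.
  log(r/|z_k|) for z_k = 1: log(5.5/1) = 1.7047
  log(r/|z_k|) for z_k = 2: log(5.5/2) = 1.0116
  log(r/|z_k|) for z_k = -5: log(5.5/5) = 0.0953
  Outside zeros (6) contribute nothing to the Jensen sum.
Sum over inside zeros: 2.8117.
I(r) = log|p(0)| + (inside sum) = 4.0943 + 2.8117 = 6.9060.
Note: since some zeros are outside |z| ≤ r, the simplified n·log(r) form does NOT apply — only the inside zeros contribute.

I(r) ≈ 6.9060.


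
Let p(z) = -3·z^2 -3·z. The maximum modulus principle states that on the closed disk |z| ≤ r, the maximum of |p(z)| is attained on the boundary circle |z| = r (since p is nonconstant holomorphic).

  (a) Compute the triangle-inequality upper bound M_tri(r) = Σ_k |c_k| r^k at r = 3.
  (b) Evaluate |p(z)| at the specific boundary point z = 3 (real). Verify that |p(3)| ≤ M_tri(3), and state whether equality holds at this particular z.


Coefficients: c_0 = 0, c_1 = -3, c_2 = -3. Radius r = 3.
Part (a). Triangle bound: M_tri(r) = Σ_k |c_k| r^k
  = |0|·3^0 + |-3|·3^1 + |-3|·3^2
  = 0 + 9 + 27 = 36.
This bounds M(r) := max_{|z|=r} |p(z)| from above; equality holds iff all terms c_k z^k can be made to align in phase at a single z on |z|=r.
Part (b). At z = 3 (real, on the circle |z| = r):
  p(3) = (0)·3^0 + (-3)·3^1 + (-3)·3^2 = -36.
  |p(3)| = 36.
Since all nonzero coefficients share the same sign, |p(3)| = 36 = M_tri(3); the triangle bound is attained at z = 3, so in fact M(r) = 36.

M_tri(3) = 36; |p(3)| = 36; equality at z=3: yes.


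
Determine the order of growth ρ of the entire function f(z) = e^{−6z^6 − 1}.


|e^{−6z^6 − 1}| = e^{Re(-6·z^6) + -1} ≤ e^{6|z|^6 + -1} = e^{6r^6 + -1} on |z| = r, so ρ ≤ 6. Choosing z on |z|=r so that -6·z^6 is real positive (always possible by picking arg z appropriately) gives |f(z)| = e^{6r^6 + -1}, matching the bound. The additive constant -1 does not affect log log M(r) ~ 6·log r. Hence ρ = 6.
Therefore ρ = 6.

Order ρ = 6.


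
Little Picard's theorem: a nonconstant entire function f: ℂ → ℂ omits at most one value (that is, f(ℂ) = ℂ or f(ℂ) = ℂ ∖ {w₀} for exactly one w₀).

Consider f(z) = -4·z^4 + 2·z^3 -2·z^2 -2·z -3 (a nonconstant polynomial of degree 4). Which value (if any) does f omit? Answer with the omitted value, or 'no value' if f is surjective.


Little Picard bounds the complement of f(ℂ) to at most one point.
For every w ∈ ℂ, the equation p(z) − w = 0 is a nonconstant polynomial in z and hence has at least one root by the fundamental theorem of algebra. So p is surjective onto ℂ, omitting no value.

Omitted value: no value.


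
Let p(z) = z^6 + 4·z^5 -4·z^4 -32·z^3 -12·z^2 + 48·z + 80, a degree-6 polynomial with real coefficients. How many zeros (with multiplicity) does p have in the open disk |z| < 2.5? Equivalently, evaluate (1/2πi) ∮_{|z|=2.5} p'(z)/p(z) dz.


The zeros of p are: 2, (-3 + 1i), (-3 - 1i), (-1 + 1i), (-1 - 1i), 2.
Their magnitudes are: 2, 3.162, 3.162, 1.414, 1.414, 2.
Zeros with |z| < R = 2.5: 2, (-1 + 1i), (-1 - 1i), 2.
Count = 4.
By the argument principle, (1/2πi) ∮_{|z|=R} p'(z)/p(z) dz equals exactly this count.

Number of zeros inside |z| < 2.5: 4.


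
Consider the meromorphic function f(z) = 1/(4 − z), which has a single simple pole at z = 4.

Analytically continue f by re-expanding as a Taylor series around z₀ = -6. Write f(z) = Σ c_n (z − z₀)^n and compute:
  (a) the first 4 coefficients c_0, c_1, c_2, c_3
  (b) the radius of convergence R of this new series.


Let w = z − z₀, so z = z₀ + w.
Then 4 − z = 4 − (z₀ + w) = (4 − z₀) − w = 10 − w.
f(z) = 1/(10 − w) = (1/(10)) · 1/(1 − w/(10)) = Σ_{n≥0} w^n / (10)^(n+1).
So c_n = 1/(10)^(n+1):
  c_0 = 1/(10)^1 = 1/10.
  c_1 = 1/(10)^2 = 1/100.
  c_2 = 1/(10)^3 = 1/1000.
  c_3 = 1/(10)^4 = 1/10000.
The series is valid for |w/d| < 1, i.e. |z − z₀| < |d|.
Radius of convergence: R = |4 − z₀| = |10| = 10 (distance from z₀ to the singularity z = 4).

c_0 = 1/10, c_1 = 1/100, c_2 = 1/1000, c_3 = 1/10000; R = 10.


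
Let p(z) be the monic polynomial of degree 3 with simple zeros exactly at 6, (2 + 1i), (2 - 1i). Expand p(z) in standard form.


The polynomial is p(z) = ∏_{α ∈ S} (z − α), where S = {6, (2 + 1i), (2 - 1i)}.
Expanding the product yields: p(z) = z^3 -10·z^2 + 29·z -30.
Note conjugate pairs combine to real quadratics: (z − (2+1i))(z − (2−1i)) = z² − 4z + 5.
The resulting polynomial has degree 3 and real coefficients as required.

p(z) = z^3 -10·z^2 + 29·z -30.


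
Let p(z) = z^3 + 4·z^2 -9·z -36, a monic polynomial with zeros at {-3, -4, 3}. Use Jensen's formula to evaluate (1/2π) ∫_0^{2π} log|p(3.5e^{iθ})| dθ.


Zeros: -4, -3, 3; r = 3.5.
Inside |z| < r: -3, 3. Outside (|z| ≥ r): -4.
p(0) = -36, so log|p(0)| = log(36) = 3.5835.
Apply Jensen: I(r) = log|p(0)| + Σ_k log(r/|z_k|), summed over zeros inside |z| < r.
  log(r/|z_k|) for z_k = -3: log(3.5/3) = 0.1542
  log(r/|z_k|) for z_k = 3: log(3.5/3) = 0.1542
  Outside zeros (-4) contribute nothing to the Jensen sum.
Sum over inside zeros: 0.3083.
I(r) = log|p(0)| + (inside sum) = 3.5835 + 0.3083 = 3.8918.
Note: since some zeros are outside |z| ≤ r, the simplified n·log(r) form does NOT apply — only the inside zeros contribute.

I(r) ≈ 3.8918.


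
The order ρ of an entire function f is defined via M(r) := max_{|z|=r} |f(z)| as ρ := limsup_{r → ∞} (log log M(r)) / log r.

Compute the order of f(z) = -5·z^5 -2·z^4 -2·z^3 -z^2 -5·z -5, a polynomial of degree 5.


|f(z)| ≤ Σ|c_k|·r^k = O(r^5) as r → ∞. Polynomial growth is O(e^{r^ε}) for every ε > 0 (since r^5/e^{r^ε} → 0), so ρ ≤ ε for all ε > 0, i.e. ρ = 0. Every nonconstant polynomial has order 0.
Therefore ρ = 0.

Order ρ = 0.


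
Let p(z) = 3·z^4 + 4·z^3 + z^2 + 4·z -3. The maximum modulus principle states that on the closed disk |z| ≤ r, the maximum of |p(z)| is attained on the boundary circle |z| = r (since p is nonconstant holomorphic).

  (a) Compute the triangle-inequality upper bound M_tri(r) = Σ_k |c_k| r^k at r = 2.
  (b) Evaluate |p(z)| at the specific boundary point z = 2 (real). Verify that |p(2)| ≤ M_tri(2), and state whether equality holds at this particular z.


Coefficients: c_0 = -3, c_1 = 4, c_2 = 1, c_3 = 4, c_4 = 3. Radius r = 2.
Part (a). Triangle bound: M_tri(r) = Σ_k |c_k| r^k
  = |-3|·2^0 + |4|·2^1 + |1|·2^2 + |4|·2^3 + |3|·2^4
  = 3 + 8 + 4 + 32 + 48 = 95.
This bounds M(r) := max_{|z|=r} |p(z)| from above; equality holds iff all terms c_k z^k can be made to align in phase at a single z on |z|=r.
Part (b). At z = 2 (real, on the circle |z| = r):
  p(2) = (-3)·2^0 + (4)·2^1 + (1)·2^2 + (4)·2^3 + (3)·2^4 = 89.
  |p(2)| = 89.
Check: |p(2)| = 89 ≤ 95 = M_tri(2). ✓ Equality does not hold at z = 2 (the coefficients have mixed signs, so the terms do not all align in phase there).

M_tri(2) = 95; |p(2)| = 89; equality at z=2: no.


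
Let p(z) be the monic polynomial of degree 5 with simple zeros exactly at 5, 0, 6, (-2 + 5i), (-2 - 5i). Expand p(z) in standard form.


The polynomial is p(z) = ∏_{α ∈ S} (z − α), where S = {5, 0, 6, (-2 + 5i), (-2 - 5i)}.
Expanding the product yields: p(z) = z^5 -7·z^4 + 15·z^3 -199·z^2 + 870·z.
Note conjugate pairs combine to real quadratics: (z − (-2+5i))(z − (-2−5i)) = z² + 4z + 29.
The resulting polynomial has degree 5 and real coefficients as required.

p(z) = z^5 -7·z^4 + 15·z^3 -199·z^2 + 870·z.


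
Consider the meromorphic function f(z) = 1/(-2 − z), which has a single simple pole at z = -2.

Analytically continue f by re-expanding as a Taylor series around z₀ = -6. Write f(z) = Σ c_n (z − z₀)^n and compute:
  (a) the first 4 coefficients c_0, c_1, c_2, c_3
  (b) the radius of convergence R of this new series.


Let w = z − z₀, so z = z₀ + w.
Then -2 − z = -2 − (z₀ + w) = (-2 − z₀) − w = 4 − w.
f(z) = 1/(4 − w) = (1/(4)) · 1/(1 − w/(4)) = Σ_{n≥0} w^n / (4)^(n+1).
So c_n = 1/(4)^(n+1):
  c_0 = 1/(4)^1 = 1/4.
  c_1 = 1/(4)^2 = 1/16.
  c_2 = 1/(4)^3 = 1/64.
  c_3 = 1/(4)^4 = 1/256.
The series is valid for |w/d| < 1, i.e. |z − z₀| < |d|.
Radius of convergence: R = |-2 − z₀| = |4| = 4 (distance from z₀ to the singularity z = -2).

c_0 = 1/4, c_1 = 1/16, c_2 = 1/64, c_3 = 1/256; R = 4.


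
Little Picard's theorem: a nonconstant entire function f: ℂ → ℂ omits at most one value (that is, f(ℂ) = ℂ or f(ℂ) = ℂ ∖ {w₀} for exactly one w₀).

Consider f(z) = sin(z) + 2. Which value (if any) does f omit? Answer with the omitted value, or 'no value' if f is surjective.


Little Picard bounds the complement of f(ℂ) to at most one point.
sin is entire and surjective onto ℂ: for every w ∈ ℂ, sin(ζ) = w has a solution ζ ∈ ℂ (e.g., via the complex inverse arcsin). With ζ = z this gives z = ζ/(1). Then 1·sin(z) takes every value in 1·ℂ = ℂ, and adding 2 is a bijection of ℂ. So f is surjective and omits no value. (Note: only on the real line is sin bounded by [−1, 1].)

Omitted value: no value.


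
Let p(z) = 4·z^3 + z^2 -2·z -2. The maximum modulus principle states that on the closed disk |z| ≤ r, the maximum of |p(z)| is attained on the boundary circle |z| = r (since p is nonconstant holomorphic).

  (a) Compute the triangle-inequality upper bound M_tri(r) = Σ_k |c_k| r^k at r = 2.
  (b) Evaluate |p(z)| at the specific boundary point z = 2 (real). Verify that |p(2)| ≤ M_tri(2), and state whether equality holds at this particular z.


Coefficients: c_0 = -2, c_1 = -2, c_2 = 1, c_3 = 4. Radius r = 2.
Part (a). Triangle bound: M_tri(r) = Σ_k |c_k| r^k
  = |-2|·2^0 + |-2|·2^1 + |1|·2^2 + |4|·2^3
  = 2 + 4 + 4 + 32 = 42.
This bounds M(r) := max_{|z|=r} |p(z)| from above; equality holds iff all terms c_k z^k can be made to align in phase at a single z on |z|=r.
Part (b). At z = 2 (real, on the circle |z| = r):
  p(2) = (-2)·2^0 + (-2)·2^1 + (1)·2^2 + (4)·2^3 = 30.
  |p(2)| = 30.
Check: |p(2)| = 30 ≤ 42 = M_tri(2). ✓ Equality does not hold at z = 2 (the coefficients have mixed signs, so the terms do not all align in phase there).

M_tri(2) = 42; |p(2)| = 30; equality at z=2: no.


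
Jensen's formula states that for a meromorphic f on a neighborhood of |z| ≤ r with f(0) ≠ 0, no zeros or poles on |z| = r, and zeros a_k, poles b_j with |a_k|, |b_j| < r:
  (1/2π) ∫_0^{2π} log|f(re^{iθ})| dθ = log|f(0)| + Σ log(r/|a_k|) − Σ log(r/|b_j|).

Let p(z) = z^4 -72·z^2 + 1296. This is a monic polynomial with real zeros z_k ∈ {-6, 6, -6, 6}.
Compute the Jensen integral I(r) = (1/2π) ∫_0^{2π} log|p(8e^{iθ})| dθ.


Zeros: -6, -6, 6, 6; r = 8.
Inside |z| < r: -6, -6, 6, 6. Outside (|z| ≥ r): ∅.
p(0) = 1296, so log|p(0)| = log(1296) = 7.1670.
Apply Jensen: I(r) = log|p(0)| + Σ_k log(r/|z_k|), summed over zeros inside |z| < r.
  log(r/|z_k|) for z_k = -6: log(8/6) = 0.2877
  log(r/|z_k|) for z_k = 6: log(8/6) = 0.2877
  log(r/|z_k|) for z_k = -6: log(8/6) = 0.2877
  log(r/|z_k|) for z_k = 6: log(8/6) = 0.2877
Sum over inside zeros: 1.1507.
I(r) = log|p(0)| + (inside sum) = 7.1670 + 1.1507 = 8.3178.
Closed form (all zeros inside, monic): I(r) = n·log(r) = 4·log(8) = 8.3178. ✓

I(r) ≈ 8.3178.


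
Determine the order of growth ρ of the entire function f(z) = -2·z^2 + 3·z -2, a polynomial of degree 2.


|f(z)| ≤ Σ|c_k|·r^k = O(r^2) as r → ∞. Polynomial growth is O(e^{r^ε}) for every ε > 0 (since r^2/e^{r^ε} → 0), so ρ ≤ ε for all ε > 0, i.e. ρ = 0. Every nonconstant polynomial has order 0.
Therefore ρ = 0.

Order ρ = 0.


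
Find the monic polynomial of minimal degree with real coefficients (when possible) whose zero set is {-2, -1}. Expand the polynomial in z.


The polynomial is p(z) = ∏_{α ∈ S} (z − α), where S = {-2, -1}.
Expanding the product yields: p(z) = z^2 + 3·z + 2.
The resulting polynomial has degree 2 and real coefficients as required.

p(z) = z^2 + 3·z + 2.


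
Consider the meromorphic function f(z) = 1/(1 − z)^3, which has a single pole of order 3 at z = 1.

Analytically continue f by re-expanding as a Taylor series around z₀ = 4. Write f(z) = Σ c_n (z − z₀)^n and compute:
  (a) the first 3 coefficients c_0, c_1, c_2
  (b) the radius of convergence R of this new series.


Let w = z − z₀, so z = z₀ + w.
Then 1 − z = 1 − (z₀ + w) = (1 − z₀) − w = -3 − w.
f(z) = 1/(-3 − w)^3 = (1/(-3)^3) · (1 − w/(-3))^{−3}.
By the binomial series (1−u)^{−3} = Σ_{n≥0} C(n+2, 2) u^n for |u|<1, with u = w/(-3):
  c_n = C(n+2, 2) / (-3)^(n+3).
  c_0 = 1/(-3)^3 = -1/27.
  c_1 = 3/(-3)^4 = 1/27.
  c_2 = 6/(-3)^5 = -2/81.
The series is valid for |w/d| < 1, i.e. |z − z₀| < |d|.
Radius of convergence: R = |1 − z₀| = |-3| = 3 (distance from z₀ to the singularity z = 1).

c_0 = -1/27, c_1 = 1/27, c_2 = -2/81; R = 3.


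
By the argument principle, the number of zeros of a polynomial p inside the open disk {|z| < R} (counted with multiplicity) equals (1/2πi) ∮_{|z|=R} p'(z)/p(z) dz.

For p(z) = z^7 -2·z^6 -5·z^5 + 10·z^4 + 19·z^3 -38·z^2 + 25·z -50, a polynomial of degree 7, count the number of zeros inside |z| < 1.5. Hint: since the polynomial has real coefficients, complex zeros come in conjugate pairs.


The zeros of p are: 2, (-2 + 1i), (-2 - 1i), (2 + 1i), (2 - 1i), (0 + 1i), (0 - 1i).
Their magnitudes are: 2, 2.236, 2.236, 2.236, 2.236, 1, 1.
Zeros with |z| < R = 1.5: (0 + 1i), (0 - 1i).
Count = 2.
By the argument principle, (1/2πi) ∮_{|z|=R} p'(z)/p(z) dz equals exactly this count.

Number of zeros inside |z| < 1.5: 2.


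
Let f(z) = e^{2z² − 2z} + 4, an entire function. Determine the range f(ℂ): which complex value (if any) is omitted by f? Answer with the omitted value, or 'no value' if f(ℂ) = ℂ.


Little Picard bounds the complement of f(ℂ) to at most one point.
The exponent g(z) = 2z² − 2z is a nonconstant polynomial, hence surjective onto ℂ. So e^{g(z)} takes every value in {e^w : w ∈ ℂ} = ℂ ∖ {0}. Adding 4 shifts the range to ℂ ∖ {4}. f omits exactly 4.

Omitted value: 4.


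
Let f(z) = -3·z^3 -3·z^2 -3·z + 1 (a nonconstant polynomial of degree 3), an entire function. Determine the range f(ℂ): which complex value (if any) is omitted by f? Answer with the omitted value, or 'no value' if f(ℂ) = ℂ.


Little Picard bounds the complement of f(ℂ) to at most one point.
For every w ∈ ℂ, the equation p(z) − w = 0 is a nonconstant polynomial in z and hence has at least one root by the fundamental theorem of algebra. So p is surjective onto ℂ, omitting no value.

Omitted value: no value.


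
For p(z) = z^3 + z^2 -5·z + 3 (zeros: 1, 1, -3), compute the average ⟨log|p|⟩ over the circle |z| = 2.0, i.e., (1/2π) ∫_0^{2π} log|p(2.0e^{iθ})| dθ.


Zeros: -3, 1, 1; r = 2.0.
Inside |z| < r: 1, 1. Outside (|z| ≥ r): -3.
p(0) = 3, so log|p(0)| = log(3) = 1.0986.
Apply Jensen: I(r) = log|p(0)| + Σ_k log(r/|z_k|), summed over zeros inside |z| < r.
  log(r/|z_k|) for z_k = 1: log(2.0/1) = 0.6931
  log(r/|z_k|) for z_k = 1: log(2.0/1) = 0.6931
  Outside zeros (-3) contribute nothing to the Jensen sum.
Sum over inside zeros: 1.3863.
I(r) = log|p(0)| + (inside sum) = 1.0986 + 1.3863 = 2.4849.
Note: since some zeros are outside |z| ≤ r, the simplified n·log(r) form does NOT apply — only the inside zeros contribute.

I(r) ≈ 2.4849.
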